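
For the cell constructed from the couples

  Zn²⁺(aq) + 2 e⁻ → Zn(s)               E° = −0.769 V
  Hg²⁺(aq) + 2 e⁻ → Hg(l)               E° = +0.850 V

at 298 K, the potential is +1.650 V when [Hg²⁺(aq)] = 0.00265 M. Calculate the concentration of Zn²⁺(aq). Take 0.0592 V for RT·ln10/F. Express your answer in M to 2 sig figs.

0.00024 M

With Hg²⁺/Hg at the cathode and Zn²⁺/Zn at the anode, E°cell = +0.850 − (−0.769) = +1.619 V (n = 2).
Since E = E° − (0.0592/n)·log Q, log Q = n(E° − E)/0.0592 = −1.047.
For Hg²⁺(aq) + Zn(s) → Hg(l) + Zn²⁺(aq), the reaction quotient is Q = [Zn²⁺(aq)] / [Hg²⁺(aq)].
Isolating [Zn²⁺(aq)] in Q = 10^{−1.047} yields log [Zn²⁺(aq)] = −3.624, i.e. 0.00024 M.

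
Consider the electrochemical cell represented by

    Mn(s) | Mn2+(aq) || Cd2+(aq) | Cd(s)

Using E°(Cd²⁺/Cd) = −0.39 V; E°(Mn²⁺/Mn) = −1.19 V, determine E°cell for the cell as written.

+0.80 V

By convention the left-hand electrode in cell notation is the anode (oxidation) and the right-hand electrode is the cathode (reduction).
E°cell = E°(right) − E°(left) = −0.39 − (−1.19) = +0.80 V.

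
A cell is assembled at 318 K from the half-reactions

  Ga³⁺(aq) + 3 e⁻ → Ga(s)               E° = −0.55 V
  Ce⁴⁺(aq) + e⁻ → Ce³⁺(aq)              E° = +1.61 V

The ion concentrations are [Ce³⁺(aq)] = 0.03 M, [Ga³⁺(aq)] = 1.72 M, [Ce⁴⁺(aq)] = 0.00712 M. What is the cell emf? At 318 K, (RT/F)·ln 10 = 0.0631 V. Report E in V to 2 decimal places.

+2.12 V

Ce⁴⁺/Ce³⁺ is reduced (cathode, E° = +1.61 V) and Ga³⁺/Ga is oxidized (anode).
E°cell = +1.61 − (−0.55) = +2.16 V, with n = 3 electrons transferred.
For the overall reaction 3 Ce⁴⁺(aq) + Ga(s) → 3 Ce³⁺(aq) + Ga³⁺(aq), Q = ([Ce³⁺(aq)]^3·[Ga³⁺(aq)]) / [Ce⁴⁺(aq)]^3 = 129, giving log Q = 2.109.
Applying E = E° − (RT ln10/nF)·log Q gives +2.16 − (0.0631/3)(2.109) = +2.12 V.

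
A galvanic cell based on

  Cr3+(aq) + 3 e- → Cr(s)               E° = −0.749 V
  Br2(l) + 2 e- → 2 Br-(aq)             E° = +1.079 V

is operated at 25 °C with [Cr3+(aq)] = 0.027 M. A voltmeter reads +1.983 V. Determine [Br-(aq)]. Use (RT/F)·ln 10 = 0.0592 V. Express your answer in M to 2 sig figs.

0.0080 M

The Br₂/Br⁻ couple has the larger reduction potential, so it is the cathode: E°cell = +1.079 − (−0.749) = +1.828 V and n = 6.
Since E = E° − (0.0592/n)·log Q, log Q = n(E° − E)/0.0592 = −15.709.
The balanced reaction is 3 Br2(l) + 2 Cr(s) → 6 Br-(aq) + 2 Cr3+(aq), so Q = [Br-(aq)]^6·[Cr3+(aq)]^2.
Solving for the unknown gives log [Br-(aq)] = −2.095, so [Br-(aq)] ≈ 0.0080 M.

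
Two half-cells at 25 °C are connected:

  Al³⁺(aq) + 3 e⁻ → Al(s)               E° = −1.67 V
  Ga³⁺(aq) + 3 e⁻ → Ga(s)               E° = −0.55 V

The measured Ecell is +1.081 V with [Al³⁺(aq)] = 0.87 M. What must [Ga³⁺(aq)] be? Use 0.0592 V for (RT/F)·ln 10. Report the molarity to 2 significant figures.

0.0092 M

Ga³⁺/Ga is the cathode (higher E°); E°cell = −0.55 − (−1.67) = +1.12 V with n = 3.
Since E = E° − (0.0592/n)·log Q, log Q = n(E° − E)/0.0592 = 1.976.
The balanced reaction is Ga³⁺(aq) + Al(s) → Ga(s) + Al³⁺(aq), so Q = [Al³⁺(aq)] / [Ga³⁺(aq)].
Solving for the unknown gives log [Ga³⁺(aq)] = −2.036, so [Ga³⁺(aq)] ≈ 0.0092 M.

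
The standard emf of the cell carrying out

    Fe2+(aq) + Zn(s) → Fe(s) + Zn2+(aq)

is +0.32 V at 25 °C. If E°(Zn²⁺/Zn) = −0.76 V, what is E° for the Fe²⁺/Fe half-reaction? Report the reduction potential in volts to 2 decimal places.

In the reaction as written the Fe²⁺/Fe couple is reduced (cathode) and Zn²⁺/Zn is oxidized (anode), so E°cell = E°(Fe²⁺/Fe) − E°(Zn²⁺/Zn).
E°(Fe²⁺/Fe) = E°cell + E°(anode) = +0.32 + (−0.76) = −0.44 V.

−0.44 V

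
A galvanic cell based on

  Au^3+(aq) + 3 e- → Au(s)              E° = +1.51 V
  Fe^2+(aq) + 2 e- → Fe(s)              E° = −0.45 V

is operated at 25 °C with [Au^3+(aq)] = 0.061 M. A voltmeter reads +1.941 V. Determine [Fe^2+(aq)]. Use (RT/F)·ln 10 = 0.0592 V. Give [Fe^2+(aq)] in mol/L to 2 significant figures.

Au³⁺/Au is the cathode (higher E°); E°cell = +1.51 − (−0.45) = +1.96 V with n = 6.
Rearranging E = E° − (0.0592/n)·log Q gives log Q = 6(+1.96 − (+1.941))/0.0592 = 1.926.
The balanced reaction is 2 Au^3+(aq) + 3 Fe(s) → 2 Au(s) + 3 Fe^2+(aq), so Q = [Fe^2+(aq)]^3 / [Au^3+(aq)]^2.
Isolating [Fe^2+(aq)] in Q = 10^{1.926} yields log [Fe^2+(aq)] = −0.168, i.e. 0.68 M.

0.68 M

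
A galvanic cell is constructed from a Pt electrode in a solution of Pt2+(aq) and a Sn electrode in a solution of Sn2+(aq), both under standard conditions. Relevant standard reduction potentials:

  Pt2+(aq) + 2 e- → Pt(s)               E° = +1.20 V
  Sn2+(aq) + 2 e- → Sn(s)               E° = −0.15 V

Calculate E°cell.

+1.35 V

Of the two couples in this cell, the one with the more positive reduction potential is reduced at the cathode: here that is Pt²⁺/Pt (+1.20 V); Sn²⁺/Sn (−0.15 V) is the anode.
E°cell = E°(cathode) − E°(anode) = +1.20 − (−0.15) = +1.35 V.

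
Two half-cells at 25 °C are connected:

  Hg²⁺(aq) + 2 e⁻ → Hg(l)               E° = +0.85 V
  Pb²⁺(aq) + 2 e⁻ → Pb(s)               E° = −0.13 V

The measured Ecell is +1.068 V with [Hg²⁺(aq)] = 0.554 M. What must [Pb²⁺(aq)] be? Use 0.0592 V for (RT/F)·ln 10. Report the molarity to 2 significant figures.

0.00059 M

With Hg²⁺/Hg at the cathode and Pb²⁺/Pb at the anode, E°cell = +0.85 − (−0.13) = +0.98 V (n = 2).
Since E = E° − (0.0592/n)·log Q, log Q = n(E° − E)/0.0592 = −2.973.
The balanced reaction is Hg²⁺(aq) + Pb(s) → Hg(l) + Pb²⁺(aq), so Q = [Pb²⁺(aq)] / [Hg²⁺(aq)].
Solving for the unknown gives log [Pb²⁺(aq)] = −3.229, so [Pb²⁺(aq)] ≈ 0.00059 M.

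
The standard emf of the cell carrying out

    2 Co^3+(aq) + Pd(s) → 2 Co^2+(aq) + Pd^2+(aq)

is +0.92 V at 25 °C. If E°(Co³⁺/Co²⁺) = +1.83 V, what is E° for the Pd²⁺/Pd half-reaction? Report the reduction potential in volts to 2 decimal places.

+0.91 V

In the reaction as written the Co³⁺/Co²⁺ couple is reduced (cathode) and Pd²⁺/Pd is oxidized (anode), so E°cell = E°(Co³⁺/Co²⁺) − E°(Pd²⁺/Pd).
E°(Pd²⁺/Pd) = E°(cathode) − E°cell = +1.83 − (+0.92) = +0.91 V.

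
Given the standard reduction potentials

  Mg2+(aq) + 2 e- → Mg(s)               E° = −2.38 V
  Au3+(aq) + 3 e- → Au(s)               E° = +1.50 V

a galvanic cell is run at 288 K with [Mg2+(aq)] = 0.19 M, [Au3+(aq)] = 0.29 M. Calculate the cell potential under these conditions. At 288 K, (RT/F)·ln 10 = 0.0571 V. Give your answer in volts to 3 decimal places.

+3.890 V

Since E°(Au³⁺/Au) > E°(Mg²⁺/Mg), Au³⁺/Au serves as the cathode.
E°cell = E°cat − E°an = +1.50 − (−2.38) = +3.88 V; n = 6.
For the overall reaction 2 Au3+(aq) + 3 Mg(s) → 2 Au(s) + 3 Mg2+(aq), Q = [Mg2+(aq)]^3 / [Au3+(aq)]^2 = 0.0816, giving log Q = −1.089.
By the Nernst equation, E = +3.88 − (0.0571/6)·(−1.089) = +3.890 V.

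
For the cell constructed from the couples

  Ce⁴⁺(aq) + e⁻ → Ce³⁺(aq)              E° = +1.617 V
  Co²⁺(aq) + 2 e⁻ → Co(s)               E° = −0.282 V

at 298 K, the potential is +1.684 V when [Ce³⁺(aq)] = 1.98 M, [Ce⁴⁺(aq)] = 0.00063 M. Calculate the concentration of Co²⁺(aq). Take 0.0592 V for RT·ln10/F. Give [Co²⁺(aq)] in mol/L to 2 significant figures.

Ce⁴⁺/Ce³⁺ is the cathode (higher E°); E°cell = +1.617 − (−0.282) = +1.899 V with n = 2.
From the Nernst equation, log Q = n(E° − E)/0.0592 = 2·(+1.899 − (+1.684))/0.0592 = 7.264.
Balancing electrons gives 2 Ce⁴⁺(aq) + Co(s) → 2 Ce³⁺(aq) + Co²⁺(aq); thus Q = ([Ce³⁺(aq)]^2·[Co²⁺(aq)]) / [Ce⁴⁺(aq)]^2.
Substituting the known concentrations and solving, log [Co²⁺(aq)] = 0.269 and [Co²⁺(aq)] = 1.9 M.

1.9 M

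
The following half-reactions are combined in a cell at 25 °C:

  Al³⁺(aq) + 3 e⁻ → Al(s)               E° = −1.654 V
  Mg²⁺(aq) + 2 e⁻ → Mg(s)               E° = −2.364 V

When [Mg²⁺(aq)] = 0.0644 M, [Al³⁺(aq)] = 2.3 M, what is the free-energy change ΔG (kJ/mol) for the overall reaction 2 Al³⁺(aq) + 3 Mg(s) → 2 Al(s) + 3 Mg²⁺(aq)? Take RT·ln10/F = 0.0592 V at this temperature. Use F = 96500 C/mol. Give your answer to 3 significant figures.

The standard cell potential is −1.654 − (−2.364) = +0.710 V, with n = 6 electrons in the balanced equation.
Here Q = [Mg²⁺(aq)]^3 / [Al³⁺(aq)]^2 = 5.05×10^−5 (log Q = −4.297), giving E = +0.710 − (0.0592/6)·(−4.297) = +0.7524 V.
ΔG = −nFE = −(6)(96500)(+0.7524) J/mol = −436 kJ/mol.

−436 kJ/mol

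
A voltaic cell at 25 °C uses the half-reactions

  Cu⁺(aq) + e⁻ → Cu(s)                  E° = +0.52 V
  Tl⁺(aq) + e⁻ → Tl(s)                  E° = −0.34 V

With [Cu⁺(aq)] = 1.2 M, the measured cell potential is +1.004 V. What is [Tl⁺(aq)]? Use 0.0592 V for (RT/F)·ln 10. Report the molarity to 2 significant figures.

0.0044 M

The Cu⁺/Cu couple has the larger reduction potential, so it is the cathode: E°cell = +0.52 − (−0.34) = +0.86 V and n = 1.
Since E = E° − (0.0592/n)·log Q, log Q = n(E° − E)/0.0592 = −2.432.
The balanced reaction is Cu⁺(aq) + Tl(s) → Cu(s) + Tl⁺(aq), so Q = [Tl⁺(aq)] / [Cu⁺(aq)].
Solving for the unknown gives log [Tl⁺(aq)] = −2.353, so [Tl⁺(aq)] ≈ 0.0044 M.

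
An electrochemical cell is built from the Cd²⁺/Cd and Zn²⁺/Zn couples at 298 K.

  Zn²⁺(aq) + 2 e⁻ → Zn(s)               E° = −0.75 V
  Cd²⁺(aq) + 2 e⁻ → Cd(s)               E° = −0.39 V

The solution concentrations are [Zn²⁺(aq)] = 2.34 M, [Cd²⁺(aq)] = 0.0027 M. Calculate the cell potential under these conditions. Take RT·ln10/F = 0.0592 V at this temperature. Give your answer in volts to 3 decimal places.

+0.273 V

The Cd²⁺/Cd couple has the more positive E°, so it is the cathode; Zn²⁺/Zn is the anode.
E°cell = E°cat − E°an = −0.39 − (−0.75) = +0.36 V; n = 2.
The balanced reaction is Cd²⁺(aq) + Zn(s) → Cd(s) + Zn²⁺(aq), so Q = [Zn²⁺(aq)] / [Cd²⁺(aq)] = 867 and log Q = 2.938.
By the Nernst equation, E = +0.36 − (0.0592/2)·(2.938) = +0.273 V.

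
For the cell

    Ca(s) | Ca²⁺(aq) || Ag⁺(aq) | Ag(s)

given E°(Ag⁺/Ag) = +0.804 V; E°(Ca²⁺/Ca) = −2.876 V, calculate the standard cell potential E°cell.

+3.680 V

By convention the left-hand electrode in cell notation is the anode (oxidation) and the right-hand electrode is the cathode (reduction).
E°cell = E°(right) − E°(left) = +0.804 − (−2.876) = +3.680 V.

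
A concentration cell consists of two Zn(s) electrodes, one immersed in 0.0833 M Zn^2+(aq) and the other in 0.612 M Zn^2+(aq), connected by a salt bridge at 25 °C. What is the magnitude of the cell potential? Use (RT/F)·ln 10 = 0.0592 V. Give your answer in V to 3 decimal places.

0.026 V

For a concentration cell E°cell = 0, since both electrodes use the same couple.
The compartment with the higher Zn^2+(aq) concentration (0.612 M) acts as the cathode; ions are reduced there and produced at the dilute (0.0833 M) anode.
With n = 2, Ecell = −(0.0592/2)·log([dilute]/[conc]) = −(0.0592/2)·log(0.0833/0.612) = +0.026 V.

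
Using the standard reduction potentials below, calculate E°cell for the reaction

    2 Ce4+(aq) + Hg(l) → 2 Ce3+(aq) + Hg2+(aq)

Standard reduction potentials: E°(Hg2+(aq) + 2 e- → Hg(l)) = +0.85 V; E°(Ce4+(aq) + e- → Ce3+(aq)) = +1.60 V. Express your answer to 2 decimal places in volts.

+0.75 V

Ce4+(aq) gains electrons, so the Ce⁴⁺/Ce³⁺ couple is the cathode; the Hg²⁺/Hg couple is the anode.
E°cell = E°(cathode) − E°(anode) = +1.60 − (+0.85) = +0.75 V.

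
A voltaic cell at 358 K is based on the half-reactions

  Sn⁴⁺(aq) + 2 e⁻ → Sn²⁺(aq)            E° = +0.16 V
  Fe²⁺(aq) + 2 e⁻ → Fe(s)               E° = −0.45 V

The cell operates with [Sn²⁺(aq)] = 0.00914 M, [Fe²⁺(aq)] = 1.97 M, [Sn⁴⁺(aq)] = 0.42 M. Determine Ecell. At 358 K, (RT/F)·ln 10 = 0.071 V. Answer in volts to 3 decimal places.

The Sn⁴⁺/Sn²⁺ couple has the more positive E°, so it is the cathode; Fe²⁺/Fe is the anode.
E°cell = +0.16 − (−0.45) = +0.61 V, with n = 2 electrons transferred.
For the overall reaction Sn⁴⁺(aq) + Fe(s) → Sn²⁺(aq) + Fe²⁺(aq), Q = ([Sn²⁺(aq)]·[Fe²⁺(aq)]) / [Sn⁴⁺(aq)] = 0.0429, giving log Q = −1.368.
E = E° − (0.071/n)·log Q = +0.61 − (0.071/2)(−1.368) = +0.659 V.

+0.659 V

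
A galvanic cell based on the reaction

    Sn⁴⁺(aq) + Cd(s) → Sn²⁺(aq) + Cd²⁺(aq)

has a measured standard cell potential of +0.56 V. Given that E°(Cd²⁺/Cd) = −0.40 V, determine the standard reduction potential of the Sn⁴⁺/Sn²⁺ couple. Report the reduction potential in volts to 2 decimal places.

+0.16 V

In the reaction as written the Sn⁴⁺/Sn²⁺ couple is reduced (cathode) and Cd²⁺/Cd is oxidized (anode), so E°cell = E°(Sn⁴⁺/Sn²⁺) − E°(Cd²⁺/Cd).
E°(Sn⁴⁺/Sn²⁺) = E°cell + E°(anode) = +0.56 + (−0.40) = +0.16 V.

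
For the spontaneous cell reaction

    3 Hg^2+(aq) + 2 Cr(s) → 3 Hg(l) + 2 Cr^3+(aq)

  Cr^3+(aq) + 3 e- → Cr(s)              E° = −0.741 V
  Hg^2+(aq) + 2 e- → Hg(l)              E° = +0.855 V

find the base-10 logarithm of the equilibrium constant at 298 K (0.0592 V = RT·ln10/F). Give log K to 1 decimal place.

The Hg²⁺/Hg couple is reduced (cathode); E°cell = +0.855 − (−0.741) = +1.596 V with n = 6.
At equilibrium E = 0, so log K = nE°cell / 0.0592 = (6)(+1.596) / 0.0592 = 161.8.

log K = 161.8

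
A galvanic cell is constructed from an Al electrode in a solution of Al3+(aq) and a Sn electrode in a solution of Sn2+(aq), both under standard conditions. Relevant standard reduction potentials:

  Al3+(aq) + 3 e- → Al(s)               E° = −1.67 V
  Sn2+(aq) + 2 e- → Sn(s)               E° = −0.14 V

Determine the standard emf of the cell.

+1.53 V

Of the two couples in this cell, the one with the more positive reduction potential is reduced at the cathode: here that is Sn²⁺/Sn (−0.14 V); Al³⁺/Al (−1.67 V) is the anode.
E°cell = E°(cathode) − E°(anode) = −0.14 − (−1.67) = +1.53 V.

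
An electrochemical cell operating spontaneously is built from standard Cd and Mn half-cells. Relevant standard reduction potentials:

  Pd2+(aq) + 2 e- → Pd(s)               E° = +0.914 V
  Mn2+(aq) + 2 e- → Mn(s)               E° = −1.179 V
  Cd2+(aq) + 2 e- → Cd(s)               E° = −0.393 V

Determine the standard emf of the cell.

+0.786 V

Of the two couples in this cell, the one with the more positive reduction potential is reduced at the cathode: here that is Cd²⁺/Cd (−0.393 V); Mn²⁺/Mn (−1.179 V) is the anode.
E°cell = E°(cathode) − E°(anode) = −0.393 − (−1.179) = +0.786 V.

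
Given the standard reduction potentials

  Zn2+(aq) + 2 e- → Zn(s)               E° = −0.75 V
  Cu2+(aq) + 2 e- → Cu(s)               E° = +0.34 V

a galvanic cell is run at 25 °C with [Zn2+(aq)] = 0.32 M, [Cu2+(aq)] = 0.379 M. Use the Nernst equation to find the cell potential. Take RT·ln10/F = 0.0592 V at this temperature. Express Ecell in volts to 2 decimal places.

+1.09 V

The Cu²⁺/Cu couple has the more positive E°, so it is the cathode; Zn²⁺/Zn is the anode.
The standard potential is +0.34 − (−0.75) = +1.09 V and the balanced reaction transfers n = 2 electrons.
For the overall reaction Cu2+(aq) + Zn(s) → Cu(s) + Zn2+(aq), Q = [Zn2+(aq)] / [Cu2+(aq)] = 0.844, giving log Q = −0.073.
Applying E = E° − (RT ln10/nF)·log Q gives +1.09 − (0.0592/2)(−0.073) = +1.09 V.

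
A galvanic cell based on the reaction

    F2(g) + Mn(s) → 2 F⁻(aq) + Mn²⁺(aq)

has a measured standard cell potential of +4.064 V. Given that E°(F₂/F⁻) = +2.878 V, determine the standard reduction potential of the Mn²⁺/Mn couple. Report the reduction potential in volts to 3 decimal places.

In the reaction as written the F₂/F⁻ couple is reduced (cathode) and Mn²⁺/Mn is oxidized (anode), so E°cell = E°(F₂/F⁻) − E°(Mn²⁺/Mn).
E°(Mn²⁺/Mn) = E°(cathode) − E°cell = +2.878 − (+4.064) = −1.186 V.

−1.186 V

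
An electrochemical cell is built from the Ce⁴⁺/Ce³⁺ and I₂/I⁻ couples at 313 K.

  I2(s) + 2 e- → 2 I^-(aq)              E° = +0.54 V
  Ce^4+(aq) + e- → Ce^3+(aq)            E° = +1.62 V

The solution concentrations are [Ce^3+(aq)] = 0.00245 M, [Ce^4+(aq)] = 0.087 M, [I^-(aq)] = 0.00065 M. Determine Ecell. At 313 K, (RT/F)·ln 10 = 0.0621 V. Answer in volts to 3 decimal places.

Ce⁴⁺/Ce³⁺ is reduced (cathode, E° = +1.62 V) and I₂/I⁻ is oxidized (anode).
E°cell = E°cat − E°an = +1.62 − (+0.54) = +1.08 V; n = 2.
The balanced reaction is 2 Ce^4+(aq) + 2 I^-(aq) → 2 Ce^3+(aq) + I2(s), so Q = [Ce^3+(aq)]^2 / ([Ce^4+(aq)]^2·[I^-(aq)]^2) = 1.88×10^3 and log Q = 3.273.
Applying E = E° − (RT ln10/nF)·log Q gives +1.08 − (0.0621/2)(3.273) = +0.978 V.

+0.978 V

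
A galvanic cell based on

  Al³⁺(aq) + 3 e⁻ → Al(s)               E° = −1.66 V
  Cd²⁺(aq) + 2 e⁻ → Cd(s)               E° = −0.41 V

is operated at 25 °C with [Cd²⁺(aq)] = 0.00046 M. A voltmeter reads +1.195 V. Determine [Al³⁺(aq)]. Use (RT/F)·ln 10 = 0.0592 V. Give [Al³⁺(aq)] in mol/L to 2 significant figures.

The Cd²⁺/Cd couple has the larger reduction potential, so it is the cathode: E°cell = −0.41 − (−1.66) = +1.25 V and n = 6.
Rearranging E = E° − (0.0592/n)·log Q gives log Q = 6(+1.25 − (+1.195))/0.0592 = 5.574.
Balancing electrons gives 3 Cd²⁺(aq) + 2 Al(s) → 3 Cd(s) + 2 Al³⁺(aq); thus Q = [Al³⁺(aq)]^2 / [Cd²⁺(aq)]^3.
Substituting the known concentrations and solving, log [Al³⁺(aq)] = −2.219 and [Al³⁺(aq)] = 0.0060 M.

0.0060 M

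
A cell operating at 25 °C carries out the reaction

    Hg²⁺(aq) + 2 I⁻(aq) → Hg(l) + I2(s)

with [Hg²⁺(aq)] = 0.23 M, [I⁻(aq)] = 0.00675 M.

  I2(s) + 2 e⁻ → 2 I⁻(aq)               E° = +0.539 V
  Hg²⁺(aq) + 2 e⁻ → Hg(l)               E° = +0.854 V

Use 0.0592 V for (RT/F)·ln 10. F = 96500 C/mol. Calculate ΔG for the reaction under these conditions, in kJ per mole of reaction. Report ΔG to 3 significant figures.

E°cell = +0.854 − (+0.539) = +0.315 V; the balanced reaction transfers n = 2 electrons.
The reaction quotient is 1 / ([Hg²⁺(aq)]·[I⁻(aq)]^2) = 9.54×10^4; by Nernst, E = +0.315 − (0.0592/2)(4.980) = +0.1676 V.
ΔG = −nFE = −(2)(96500)(+0.1676) J/mol = −32.3 kJ/mol.

−32.3 kJ/mol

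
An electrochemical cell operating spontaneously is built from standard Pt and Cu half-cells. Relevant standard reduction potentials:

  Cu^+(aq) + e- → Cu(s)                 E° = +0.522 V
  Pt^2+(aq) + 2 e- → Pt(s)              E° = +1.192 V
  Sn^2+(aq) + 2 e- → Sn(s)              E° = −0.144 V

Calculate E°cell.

+0.670 V

Of the two couples in this cell, the one with the more positive reduction potential is reduced at the cathode: here that is Pt²⁺/Pt (+1.192 V); Cu⁺/Cu (+0.522 V) is the anode.
E°cell = E°(cathode) − E°(anode) = +1.192 − (+0.522) = +0.670 V.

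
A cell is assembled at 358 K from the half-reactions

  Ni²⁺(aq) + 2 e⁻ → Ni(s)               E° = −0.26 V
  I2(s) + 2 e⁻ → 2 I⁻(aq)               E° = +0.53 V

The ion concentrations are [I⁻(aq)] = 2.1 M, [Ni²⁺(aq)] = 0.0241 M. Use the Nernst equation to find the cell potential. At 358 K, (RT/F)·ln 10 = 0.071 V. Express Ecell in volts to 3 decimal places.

+0.825 V

I₂/I⁻ is reduced (cathode, E° = +0.53 V) and Ni²⁺/Ni is oxidized (anode).
E°cell = E°cat − E°an = +0.53 − (−0.26) = +0.79 V; n = 2.
Balancing gives I2(s) + Ni(s) → 2 I⁻(aq) + Ni²⁺(aq); hence Q = [I⁻(aq)]^2·[Ni²⁺(aq)] = 0.106 (log Q = −0.974).
By the Nernst equation, E = +0.79 − (0.071/2)·(−0.974) = +0.825 V.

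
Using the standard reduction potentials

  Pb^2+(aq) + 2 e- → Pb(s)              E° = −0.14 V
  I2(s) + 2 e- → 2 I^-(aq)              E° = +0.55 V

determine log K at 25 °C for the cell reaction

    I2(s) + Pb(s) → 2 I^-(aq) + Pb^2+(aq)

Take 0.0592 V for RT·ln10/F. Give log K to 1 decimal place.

log K = 23.3

The I₂/I⁻ couple is reduced (cathode); E°cell = +0.55 − (−0.14) = +0.69 V with n = 2.
At equilibrium E = 0, so log K = nE°cell / 0.0592 = (2)(+0.69) / 0.0592 = 23.3.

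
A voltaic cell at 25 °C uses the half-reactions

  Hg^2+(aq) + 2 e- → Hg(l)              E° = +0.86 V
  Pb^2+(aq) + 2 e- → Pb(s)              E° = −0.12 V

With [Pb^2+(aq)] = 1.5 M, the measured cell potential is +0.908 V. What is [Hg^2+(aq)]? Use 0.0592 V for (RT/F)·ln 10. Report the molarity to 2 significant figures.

Hg²⁺/Hg is the cathode (higher E°); E°cell = +0.86 − (−0.12) = +0.98 V with n = 2.
Rearranging E = E° − (0.0592/n)·log Q gives log Q = 2(+0.98 − (+0.908))/0.0592 = 2.432.
For Hg^2+(aq) + Pb(s) → Hg(l) + Pb^2+(aq), the reaction quotient is Q = [Pb^2+(aq)] / [Hg^2+(aq)].
Substituting the known concentrations and solving, log [Hg^2+(aq)] = −2.256 and [Hg^2+(aq)] = 0.0055 M.

0.0055 M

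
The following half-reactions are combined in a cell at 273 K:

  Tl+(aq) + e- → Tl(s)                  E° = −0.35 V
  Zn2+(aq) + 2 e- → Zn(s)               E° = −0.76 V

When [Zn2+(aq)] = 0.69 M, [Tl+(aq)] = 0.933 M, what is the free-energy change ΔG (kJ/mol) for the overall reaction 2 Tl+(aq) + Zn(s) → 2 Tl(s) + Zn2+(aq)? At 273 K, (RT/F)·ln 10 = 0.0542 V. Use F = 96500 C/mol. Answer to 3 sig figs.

−79.7 kJ/mol

E°cell = −0.35 − (−0.76) = +0.41 V; the balanced reaction transfers n = 2 electrons.
Q = [Zn2+(aq)] / [Tl+(aq)]^2 = 0.793, so log Q = −0.101 and E = +0.41 − (0.0542/2)(−0.101) = +0.4127 V.
Finally ΔG = −nFE = −(2)(96500 C/mol)(+0.4127 V) = −79.7 kJ/mol.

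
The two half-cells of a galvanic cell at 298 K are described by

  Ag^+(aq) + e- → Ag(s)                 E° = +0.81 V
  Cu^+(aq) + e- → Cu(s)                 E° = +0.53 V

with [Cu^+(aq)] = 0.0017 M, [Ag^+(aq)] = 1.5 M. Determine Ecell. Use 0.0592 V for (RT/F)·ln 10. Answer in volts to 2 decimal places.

+0.45 V

Ag⁺/Ag is reduced (cathode, E° = +0.81 V) and Cu⁺/Cu is oxidized (anode).
E°cell = E°cat − E°an = +0.81 − (+0.53) = +0.28 V; n = 1.
For the overall reaction Ag^+(aq) + Cu(s) → Ag(s) + Cu^+(aq), Q = [Cu^+(aq)] / [Ag^+(aq)] = 0.00113, giving log Q = −2.946.
By the Nernst equation, E = +0.28 − (0.0592/1)·(−2.946) = +0.45 V.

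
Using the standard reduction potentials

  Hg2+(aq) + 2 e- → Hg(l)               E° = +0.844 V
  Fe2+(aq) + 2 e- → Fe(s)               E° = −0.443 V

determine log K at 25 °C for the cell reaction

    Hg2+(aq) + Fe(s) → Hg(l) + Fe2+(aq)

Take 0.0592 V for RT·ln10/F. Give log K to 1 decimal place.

The Hg²⁺/Hg couple is reduced (cathode); E°cell = +0.844 − (−0.443) = +1.287 V with n = 2.
At equilibrium E = 0, so log K = nE°cell / 0.0592 = (2)(+1.287) / 0.0592 = 43.5.

log K = 43.5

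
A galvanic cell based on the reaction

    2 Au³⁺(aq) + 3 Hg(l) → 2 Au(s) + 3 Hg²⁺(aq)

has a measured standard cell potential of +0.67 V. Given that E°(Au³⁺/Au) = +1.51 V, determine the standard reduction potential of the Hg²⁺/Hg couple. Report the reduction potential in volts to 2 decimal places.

In the reaction as written the Au³⁺/Au couple is reduced (cathode) and Hg²⁺/Hg is oxidized (anode), so E°cell = E°(Au³⁺/Au) − E°(Hg²⁺/Hg).
E°(Hg²⁺/Hg) = E°(cathode) − E°cell = +1.51 − (+0.67) = +0.84 V.

+0.84 V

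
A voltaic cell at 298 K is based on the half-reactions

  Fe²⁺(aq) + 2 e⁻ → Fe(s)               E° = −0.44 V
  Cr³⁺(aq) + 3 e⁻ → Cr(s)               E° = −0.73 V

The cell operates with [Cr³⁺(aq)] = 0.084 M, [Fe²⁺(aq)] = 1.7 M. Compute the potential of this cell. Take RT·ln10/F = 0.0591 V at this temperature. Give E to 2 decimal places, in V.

Fe²⁺/Fe is reduced (cathode, E° = −0.44 V) and Cr³⁺/Cr is oxidized (anode).
E°cell = −0.44 − (−0.73) = +0.29 V, with n = 6 electrons transferred.
Balancing gives 3 Fe²⁺(aq) + 2 Cr(s) → 3 Fe(s) + 2 Cr³⁺(aq); hence Q = [Cr³⁺(aq)]^2 / [Fe²⁺(aq)]^3 = 0.00144 (log Q = −2.843).
By the Nernst equation, E = +0.29 − (0.0591/6)·(−2.843) = +0.32 V.

+0.32 V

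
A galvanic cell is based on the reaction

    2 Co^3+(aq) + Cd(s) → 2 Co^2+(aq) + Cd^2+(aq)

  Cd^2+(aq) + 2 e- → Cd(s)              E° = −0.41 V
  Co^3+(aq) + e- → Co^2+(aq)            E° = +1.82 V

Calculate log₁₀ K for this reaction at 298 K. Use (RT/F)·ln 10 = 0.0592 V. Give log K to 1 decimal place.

log K = 75.3

The Co³⁺/Co²⁺ couple is reduced (cathode); E°cell = +1.82 − (−0.41) = +2.23 V with n = 2.
At equilibrium E = 0, so log K = nE°cell / 0.0592 = (2)(+2.23) / 0.0592 = 75.3.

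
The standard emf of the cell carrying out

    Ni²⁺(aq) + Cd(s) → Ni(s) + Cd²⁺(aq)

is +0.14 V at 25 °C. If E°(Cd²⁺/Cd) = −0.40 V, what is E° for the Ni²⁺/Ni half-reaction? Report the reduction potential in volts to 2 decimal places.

In the reaction as written the Ni²⁺/Ni couple is reduced (cathode) and Cd²⁺/Cd is oxidized (anode), so E°cell = E°(Ni²⁺/Ni) − E°(Cd²⁺/Cd).
E°(Ni²⁺/Ni) = E°cell + E°(anode) = +0.14 + (−0.40) = −0.26 V.

−0.26 V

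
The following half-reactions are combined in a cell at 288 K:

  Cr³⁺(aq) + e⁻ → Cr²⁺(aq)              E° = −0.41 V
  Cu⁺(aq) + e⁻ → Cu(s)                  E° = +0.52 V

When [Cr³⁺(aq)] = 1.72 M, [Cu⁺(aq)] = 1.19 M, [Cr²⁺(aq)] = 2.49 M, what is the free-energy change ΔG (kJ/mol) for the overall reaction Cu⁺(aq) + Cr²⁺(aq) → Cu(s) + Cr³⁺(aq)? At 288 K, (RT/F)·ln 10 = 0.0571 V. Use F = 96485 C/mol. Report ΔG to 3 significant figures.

−91.0 kJ/mol

With Cu⁺/Cu reduced at the cathode, E°cell = +0.52 − (−0.41) = +0.93 V and n = 1.
Q = [Cr³⁺(aq)] / ([Cu⁺(aq)]·[Cr²⁺(aq)]) = 0.58, so log Q = −0.236 and E = +0.93 − (0.0571/1)(−0.236) = +0.9435 V.
Finally ΔG = −nFE = −(1)(96485 C/mol)(+0.9435 V) = −91.0 kJ/mol.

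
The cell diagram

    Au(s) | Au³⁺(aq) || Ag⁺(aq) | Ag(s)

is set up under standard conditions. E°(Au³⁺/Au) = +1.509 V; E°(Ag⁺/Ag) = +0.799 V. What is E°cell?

By convention the left-hand electrode in cell notation is the anode (oxidation) and the right-hand electrode is the cathode (reduction).
E°cell = E°(right) − E°(left) = +0.799 − (+1.509) = −0.710 V.
The negative sign shows that, as written, the cell would require an external voltage to drive the reaction.

−0.710 V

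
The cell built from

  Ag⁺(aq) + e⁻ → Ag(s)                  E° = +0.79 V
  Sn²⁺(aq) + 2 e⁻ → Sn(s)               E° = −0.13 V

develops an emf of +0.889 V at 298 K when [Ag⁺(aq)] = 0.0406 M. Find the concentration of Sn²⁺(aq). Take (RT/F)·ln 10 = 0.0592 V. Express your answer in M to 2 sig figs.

0.018 M

The Ag⁺/Ag couple has the larger reduction potential, so it is the cathode: E°cell = +0.79 − (−0.13) = +0.92 V and n = 2.
Rearranging E = E° − (0.0592/n)·log Q gives log Q = 2(+0.92 − (+0.889))/0.0592 = 1.047.
For 2 Ag⁺(aq) + Sn(s) → 2 Ag(s) + Sn²⁺(aq), the reaction quotient is Q = [Sn²⁺(aq)] / [Ag⁺(aq)]^2.
Solving for the unknown gives log [Sn²⁺(aq)] = −1.736, so [Sn²⁺(aq)] ≈ 0.018 M.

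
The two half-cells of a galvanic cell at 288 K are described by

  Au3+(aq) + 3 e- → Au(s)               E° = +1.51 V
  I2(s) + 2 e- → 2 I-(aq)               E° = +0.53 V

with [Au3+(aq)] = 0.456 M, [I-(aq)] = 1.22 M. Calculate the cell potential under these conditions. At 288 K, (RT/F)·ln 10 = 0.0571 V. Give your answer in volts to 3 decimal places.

Since E°(Au³⁺/Au) > E°(I₂/I⁻), Au³⁺/Au serves as the cathode.
E°cell = +1.51 − (+0.53) = +0.98 V, with n = 6 electrons transferred.
Balancing gives 2 Au3+(aq) + 6 I-(aq) → 2 Au(s) + 3 I2(s); hence Q = 1 / ([Au3+(aq)]^2·[I-(aq)]^6) = 1.46 (log Q = 0.164).
By the Nernst equation, E = +0.98 − (0.0571/6)·(0.164) = +0.978 V.

+0.978 V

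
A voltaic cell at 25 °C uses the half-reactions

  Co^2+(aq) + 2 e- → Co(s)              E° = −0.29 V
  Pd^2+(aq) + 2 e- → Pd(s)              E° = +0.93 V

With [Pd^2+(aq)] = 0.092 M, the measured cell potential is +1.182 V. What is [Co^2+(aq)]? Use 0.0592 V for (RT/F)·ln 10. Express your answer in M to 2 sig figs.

With Pd²⁺/Pd at the cathode and Co²⁺/Co at the anode, E°cell = +0.93 − (−0.29) = +1.22 V (n = 2).
From the Nernst equation, log Q = n(E° − E)/0.0592 = 2·(+1.22 − (+1.182))/0.0592 = 1.284.
Balancing electrons gives Pd^2+(aq) + Co(s) → Pd(s) + Co^2+(aq); thus Q = [Co^2+(aq)] / [Pd^2+(aq)].
Isolating [Co^2+(aq)] in Q = 10^{1.284} yields log [Co^2+(aq)] = 0.248, i.e. 1.8 M.

1.8 M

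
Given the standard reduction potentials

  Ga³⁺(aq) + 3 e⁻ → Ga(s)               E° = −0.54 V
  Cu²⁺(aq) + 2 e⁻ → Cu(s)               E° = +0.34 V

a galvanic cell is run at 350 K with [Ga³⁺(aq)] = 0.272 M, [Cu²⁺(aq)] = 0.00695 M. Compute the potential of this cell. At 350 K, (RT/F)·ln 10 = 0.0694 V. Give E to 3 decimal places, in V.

+0.818 V

The Cu²⁺/Cu couple has the more positive E°, so it is the cathode; Ga³⁺/Ga is the anode.
E°cell = E°cat − E°an = +0.34 − (−0.54) = +0.88 V; n = 6.
The balanced reaction is 3 Cu²⁺(aq) + 2 Ga(s) → 3 Cu(s) + 2 Ga³⁺(aq), so Q = [Ga³⁺(aq)]^2 / [Cu²⁺(aq)]^3 = 2.2×10^5 and log Q = 5.343.
E = E° − (0.0694/n)·log Q = +0.88 − (0.0694/6)(5.343) = +0.818 V.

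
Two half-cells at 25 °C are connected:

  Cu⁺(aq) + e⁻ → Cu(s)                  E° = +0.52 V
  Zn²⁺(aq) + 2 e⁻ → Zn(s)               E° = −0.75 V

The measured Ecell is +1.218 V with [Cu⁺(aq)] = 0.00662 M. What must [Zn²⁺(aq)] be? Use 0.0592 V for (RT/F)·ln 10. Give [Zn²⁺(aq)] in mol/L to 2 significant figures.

0.0025 M

With Cu⁺/Cu at the cathode and Zn²⁺/Zn at the anode, E°cell = +0.52 − (−0.75) = +1.27 V (n = 2).
Rearranging E = E° − (0.0592/n)·log Q gives log Q = 2(+1.27 − (+1.218))/0.0592 = 1.757.
For 2 Cu⁺(aq) + Zn(s) → 2 Cu(s) + Zn²⁺(aq), the reaction quotient is Q = [Zn²⁺(aq)] / [Cu⁺(aq)]^2.
Solving for the unknown gives log [Zn²⁺(aq)] = −2.601, so [Zn²⁺(aq)] ≈ 0.0025 M.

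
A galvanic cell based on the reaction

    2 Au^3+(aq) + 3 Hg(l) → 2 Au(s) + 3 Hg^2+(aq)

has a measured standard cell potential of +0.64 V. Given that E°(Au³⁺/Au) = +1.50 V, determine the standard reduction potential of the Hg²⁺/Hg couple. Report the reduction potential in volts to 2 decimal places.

In the reaction as written the Au³⁺/Au couple is reduced (cathode) and Hg²⁺/Hg is oxidized (anode), so E°cell = E°(Au³⁺/Au) − E°(Hg²⁺/Hg).
E°(Hg²⁺/Hg) = E°(cathode) − E°cell = +1.50 − (+0.64) = +0.86 V.

+0.86 V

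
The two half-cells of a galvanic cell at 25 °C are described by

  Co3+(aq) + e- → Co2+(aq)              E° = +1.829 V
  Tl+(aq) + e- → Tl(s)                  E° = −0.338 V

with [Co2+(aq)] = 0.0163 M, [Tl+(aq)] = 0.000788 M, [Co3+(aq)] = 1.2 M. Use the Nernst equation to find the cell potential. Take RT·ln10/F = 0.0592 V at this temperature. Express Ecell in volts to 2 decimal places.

The Co³⁺/Co²⁺ couple has the more positive E°, so it is the cathode; Tl⁺/Tl is the anode.
E°cell = +1.829 − (−0.338) = +2.167 V, with n = 1 electron transferred.
The balanced reaction is Co3+(aq) + Tl(s) → Co2+(aq) + Tl+(aq), so Q = ([Co2+(aq)]·[Tl+(aq)]) / [Co3+(aq)] = 1.07×10^−5 and log Q = −4.970.
Applying E = E° − (RT ln10/nF)·log Q gives +2.167 − (0.0592/1)(−4.970) = +2.46 V.

+2.46 V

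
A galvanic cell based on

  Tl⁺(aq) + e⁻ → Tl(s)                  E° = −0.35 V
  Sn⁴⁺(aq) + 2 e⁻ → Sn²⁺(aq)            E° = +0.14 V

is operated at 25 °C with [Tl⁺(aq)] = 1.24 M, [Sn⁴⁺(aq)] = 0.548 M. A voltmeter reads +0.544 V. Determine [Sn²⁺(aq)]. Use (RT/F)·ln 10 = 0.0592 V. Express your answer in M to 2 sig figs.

0.0053 M

The Sn⁴⁺/Sn²⁺ couple has the larger reduction potential, so it is the cathode: E°cell = +0.14 − (−0.35) = +0.49 V and n = 2.
From the Nernst equation, log Q = n(E° − E)/0.0592 = 2·(+0.49 − (+0.544))/0.0592 = −1.824.
For Sn⁴⁺(aq) + 2 Tl(s) → Sn²⁺(aq) + 2 Tl⁺(aq), the reaction quotient is Q = ([Sn²⁺(aq)]·[Tl⁺(aq)]^2) / [Sn⁴⁺(aq)].
Isolating [Sn²⁺(aq)] in Q = 10^{−1.824} yields log [Sn²⁺(aq)] = −2.272, i.e. 0.0053 M.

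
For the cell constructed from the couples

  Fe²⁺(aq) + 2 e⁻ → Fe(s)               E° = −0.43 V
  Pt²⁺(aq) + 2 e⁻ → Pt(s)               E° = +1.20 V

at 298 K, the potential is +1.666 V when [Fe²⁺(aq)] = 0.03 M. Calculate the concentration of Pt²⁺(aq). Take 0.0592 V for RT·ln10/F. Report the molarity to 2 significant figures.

Pt²⁺/Pt is the cathode (higher E°); E°cell = +1.20 − (−0.43) = +1.63 V with n = 2.
Since E = E° − (0.0592/n)·log Q, log Q = n(E° − E)/0.0592 = −1.216.
The balanced reaction is Pt²⁺(aq) + Fe(s) → Pt(s) + Fe²⁺(aq), so Q = [Fe²⁺(aq)] / [Pt²⁺(aq)].
Substituting the known concentrations and solving, log [Pt²⁺(aq)] = −0.307 and [Pt²⁺(aq)] = 0.49 M.

0.49 M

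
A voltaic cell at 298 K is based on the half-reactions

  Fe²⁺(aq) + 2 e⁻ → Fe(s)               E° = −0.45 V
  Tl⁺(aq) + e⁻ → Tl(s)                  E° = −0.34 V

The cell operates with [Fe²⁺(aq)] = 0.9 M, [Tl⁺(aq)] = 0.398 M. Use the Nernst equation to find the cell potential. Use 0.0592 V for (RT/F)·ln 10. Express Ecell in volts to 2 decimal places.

+0.09 V

Tl⁺/Tl is reduced (cathode, E° = −0.34 V) and Fe²⁺/Fe is oxidized (anode).
The standard potential is −0.34 − (−0.45) = +0.11 V and the balanced reaction transfers n = 2 electrons.
Balancing gives 2 Tl⁺(aq) + Fe(s) → 2 Tl(s) + Fe²⁺(aq); hence Q = [Fe²⁺(aq)] / [Tl⁺(aq)]^2 = 5.68 (log Q = 0.754).
E = E° − (0.0592/n)·log Q = +0.11 − (0.0592/2)(0.754) = +0.09 V.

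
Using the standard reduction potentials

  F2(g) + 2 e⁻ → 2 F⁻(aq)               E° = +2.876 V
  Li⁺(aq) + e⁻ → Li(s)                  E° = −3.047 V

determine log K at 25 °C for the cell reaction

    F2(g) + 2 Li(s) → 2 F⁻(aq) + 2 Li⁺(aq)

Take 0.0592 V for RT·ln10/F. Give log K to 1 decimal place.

log K = 200.1

The F₂/F⁻ couple is reduced (cathode); E°cell = +2.876 − (−3.047) = +5.923 V with n = 2.
At equilibrium E = 0, so log K = nE°cell / 0.0592 = (2)(+5.923) / 0.0592 = 200.1.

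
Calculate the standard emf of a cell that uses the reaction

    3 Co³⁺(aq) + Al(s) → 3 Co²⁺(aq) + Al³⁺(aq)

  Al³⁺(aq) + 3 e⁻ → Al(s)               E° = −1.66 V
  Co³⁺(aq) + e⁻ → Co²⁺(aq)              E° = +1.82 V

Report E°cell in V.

In the reaction as written, Co³⁺(aq) is reduced (cathode) and Al³⁺(aq) is produced by oxidation at the anode.
E°cell = E°(cathode) − E°(anode) = +1.82 − (−1.66) = +3.48 V.

+3.48 V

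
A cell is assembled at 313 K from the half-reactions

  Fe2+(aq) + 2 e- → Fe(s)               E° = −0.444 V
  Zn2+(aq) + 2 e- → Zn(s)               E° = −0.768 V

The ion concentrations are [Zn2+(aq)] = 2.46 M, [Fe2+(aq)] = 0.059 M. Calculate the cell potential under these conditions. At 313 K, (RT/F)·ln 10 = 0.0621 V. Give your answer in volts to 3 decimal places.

Fe²⁺/Fe is reduced (cathode, E° = −0.444 V) and Zn²⁺/Zn is oxidized (anode).
E°cell = E°cat − E°an = −0.444 − (−0.768) = +0.324 V; n = 2.
For the overall reaction Fe2+(aq) + Zn(s) → Fe(s) + Zn2+(aq), Q = [Zn2+(aq)] / [Fe2+(aq)] = 41.7, giving log Q = 1.620.
By the Nernst equation, E = +0.324 − (0.0621/2)·(1.620) = +0.274 V.

+0.274 V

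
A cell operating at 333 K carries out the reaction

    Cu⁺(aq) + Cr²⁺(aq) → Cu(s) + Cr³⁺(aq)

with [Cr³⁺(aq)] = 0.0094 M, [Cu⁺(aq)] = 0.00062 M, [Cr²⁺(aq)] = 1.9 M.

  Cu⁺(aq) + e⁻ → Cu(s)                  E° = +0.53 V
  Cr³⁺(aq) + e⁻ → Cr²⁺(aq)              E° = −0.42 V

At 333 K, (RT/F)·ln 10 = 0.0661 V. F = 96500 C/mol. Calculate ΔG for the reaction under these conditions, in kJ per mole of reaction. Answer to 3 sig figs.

−85.9 kJ/mol

The standard cell potential is +0.53 − (−0.42) = +0.95 V, with n = 1 electron in the balanced equation.
The reaction quotient is [Cr³⁺(aq)] / ([Cu⁺(aq)]·[Cr²⁺(aq)]) = 7.98; by Nernst, E = +0.95 − (0.0661/1)(0.902) = +0.8904 V.
ΔG = −nFE = −(1)(96500)(+0.8904) J/mol = −85.9 kJ/mol.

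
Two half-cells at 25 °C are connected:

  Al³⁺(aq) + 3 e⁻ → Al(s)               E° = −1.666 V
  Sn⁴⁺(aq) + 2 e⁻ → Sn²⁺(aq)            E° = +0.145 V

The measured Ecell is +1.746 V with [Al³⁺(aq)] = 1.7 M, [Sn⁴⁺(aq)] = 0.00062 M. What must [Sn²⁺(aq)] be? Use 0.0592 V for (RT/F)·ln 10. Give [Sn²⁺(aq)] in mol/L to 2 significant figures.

0.068 M

Sn⁴⁺/Sn²⁺ is the cathode (higher E°); E°cell = +0.145 − (−1.666) = +1.811 V with n = 6.
From the Nernst equation, log Q = n(E° − E)/0.0592 = 6·(+1.811 − (+1.746))/0.0592 = 6.588.
The balanced reaction is 3 Sn⁴⁺(aq) + 2 Al(s) → 3 Sn²⁺(aq) + 2 Al³⁺(aq), so Q = ([Sn²⁺(aq)]^3·[Al³⁺(aq)]^2) / [Sn⁴⁺(aq)]^3.
Solving for the unknown gives log [Sn²⁺(aq)] = −1.165, so [Sn²⁺(aq)] ≈ 0.068 M.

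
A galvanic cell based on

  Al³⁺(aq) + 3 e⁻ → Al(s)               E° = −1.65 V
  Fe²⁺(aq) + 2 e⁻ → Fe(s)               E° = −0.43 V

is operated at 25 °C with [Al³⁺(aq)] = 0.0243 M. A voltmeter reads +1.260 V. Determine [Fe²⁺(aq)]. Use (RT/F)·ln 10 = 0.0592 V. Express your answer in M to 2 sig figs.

1.9 M

Fe²⁺/Fe is the cathode (higher E°); E°cell = −0.43 − (−1.65) = +1.22 V with n = 6.
From the Nernst equation, log Q = n(E° − E)/0.0592 = 6·(+1.22 − (+1.260))/0.0592 = −4.054.
The balanced reaction is 3 Fe²⁺(aq) + 2 Al(s) → 3 Fe(s) + 2 Al³⁺(aq), so Q = [Al³⁺(aq)]^2 / [Fe²⁺(aq)]^3.
Isolating [Fe²⁺(aq)] in Q = 10^{−4.054} yields log [Fe²⁺(aq)] = 0.275, i.e. 1.9 M.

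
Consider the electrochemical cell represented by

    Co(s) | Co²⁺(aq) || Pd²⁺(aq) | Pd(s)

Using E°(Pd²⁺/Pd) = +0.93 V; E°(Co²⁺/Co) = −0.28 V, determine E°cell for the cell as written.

By convention the left-hand electrode in cell notation is the anode (oxidation) and the right-hand electrode is the cathode (reduction).
E°cell = E°(right) − E°(left) = +0.93 − (−0.28) = +1.21 V.

+1.21 V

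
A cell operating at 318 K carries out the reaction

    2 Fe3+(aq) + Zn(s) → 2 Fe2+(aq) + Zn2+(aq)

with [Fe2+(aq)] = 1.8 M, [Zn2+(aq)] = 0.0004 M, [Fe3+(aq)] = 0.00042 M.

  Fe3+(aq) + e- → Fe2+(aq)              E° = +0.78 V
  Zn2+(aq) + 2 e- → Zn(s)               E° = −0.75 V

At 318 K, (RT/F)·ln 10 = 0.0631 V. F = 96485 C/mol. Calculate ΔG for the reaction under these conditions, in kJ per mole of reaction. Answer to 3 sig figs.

E°cell = +0.78 − (−0.75) = +1.53 V; the balanced reaction transfers n = 2 electrons.
The reaction quotient is ([Fe2+(aq)]^2·[Zn2+(aq)]) / [Fe3+(aq)]^2 = 7.35×10^3; by Nernst, E = +1.53 − (0.0631/2)(3.866) = +1.4080 V.
ΔG = −nFE = −(2)(96485)(+1.4080) J/mol = −272 kJ/mol.

−272 kJ/mol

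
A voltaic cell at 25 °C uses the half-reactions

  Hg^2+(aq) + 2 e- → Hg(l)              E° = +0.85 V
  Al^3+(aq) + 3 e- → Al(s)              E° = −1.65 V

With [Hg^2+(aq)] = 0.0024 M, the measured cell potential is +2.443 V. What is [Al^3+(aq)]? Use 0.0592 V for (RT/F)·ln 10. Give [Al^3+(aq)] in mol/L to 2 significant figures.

0.091 M

Hg²⁺/Hg is the cathode (higher E°); E°cell = +0.85 − (−1.65) = +2.50 V with n = 6.
Since E = E° − (0.0592/n)·log Q, log Q = n(E° − E)/0.0592 = 5.777.
The balanced reaction is 3 Hg^2+(aq) + 2 Al(s) → 3 Hg(l) + 2 Al^3+(aq), so Q = [Al^3+(aq)]^2 / [Hg^2+(aq)]^3.
Isolating [Al^3+(aq)] in Q = 10^{5.777} yields log [Al^3+(aq)] = −1.041, i.e. 0.091 M.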